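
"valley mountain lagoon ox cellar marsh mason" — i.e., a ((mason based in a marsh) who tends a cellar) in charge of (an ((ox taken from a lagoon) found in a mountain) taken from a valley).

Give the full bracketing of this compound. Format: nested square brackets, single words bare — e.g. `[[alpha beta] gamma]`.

Whole compound: head "mason" (specifically "cellar marsh mason"), modifier "valley mountain lagoon ox".
"valley mountain lagoon ox" → head "ox" (specifically "mountain lagoon ox"), modifier "valley".
"mountain lagoon ox" → head "ox" (specifically "lagoon ox"), modifier "mountain".
"lagoon ox" → head "ox", modifier "lagoon".
"cellar marsh mason" → head "mason" (specifically "marsh mason"), modifier "cellar".
"marsh mason" → head "mason", modifier "marsh".
So the structure is [[valley [mountain [lagoon ox]]] [cellar [marsh mason]]].

[[valley [mountain [lagoon ox]]] [cellar [marsh mason]]]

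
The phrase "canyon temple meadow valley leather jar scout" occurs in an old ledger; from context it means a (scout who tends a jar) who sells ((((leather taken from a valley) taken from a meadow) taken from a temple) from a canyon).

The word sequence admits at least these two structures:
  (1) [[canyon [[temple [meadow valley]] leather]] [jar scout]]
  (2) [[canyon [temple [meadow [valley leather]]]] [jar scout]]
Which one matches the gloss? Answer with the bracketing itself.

The paraphrase's head is the "scout" part ("jar scout"); its modifier is "canyon temple meadow valley leather".
That top-level split, carried through the inner groups, gives [[canyon [temple [meadow [valley leather]]]] [jar scout]].

[[canyon [temple [meadow [valley leather]]]] [jar scout]]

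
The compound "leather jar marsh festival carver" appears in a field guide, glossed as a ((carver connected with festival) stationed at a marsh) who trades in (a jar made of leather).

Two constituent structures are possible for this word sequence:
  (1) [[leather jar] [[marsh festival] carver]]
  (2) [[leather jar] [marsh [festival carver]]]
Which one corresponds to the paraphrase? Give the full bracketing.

[[leather jar] [marsh [festival carver]]]

The paraphrase's head is the "carver" part ("marsh festival carver"); its modifier is "leather jar".
That top-level split, carried through the inner groups, gives [[leather jar] [marsh [festival carver]]].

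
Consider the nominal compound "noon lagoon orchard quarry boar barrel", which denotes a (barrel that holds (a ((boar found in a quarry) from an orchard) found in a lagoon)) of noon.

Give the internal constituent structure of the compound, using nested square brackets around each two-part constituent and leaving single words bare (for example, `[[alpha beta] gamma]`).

The outermost head in the paraphrase is "barrel" (specifically "lagoon orchard quarry boar barrel"), modified by "noon".
"lagoon orchard quarry boar barrel" → head "barrel", modifier "lagoon orchard quarry boar".
"lagoon orchard quarry boar" → head "boar" (specifically "orchard quarry boar"), modifier "lagoon".
"orchard quarry boar" → head "boar" (specifically "quarry boar"), modifier "orchard".
"quarry boar" → head "boar", modifier "quarry".
So the structure is [noon [[lagoon [orchard [quarry boar]]] barrel]].

[noon [[lagoon [orchard [quarry boar]]] barrel]]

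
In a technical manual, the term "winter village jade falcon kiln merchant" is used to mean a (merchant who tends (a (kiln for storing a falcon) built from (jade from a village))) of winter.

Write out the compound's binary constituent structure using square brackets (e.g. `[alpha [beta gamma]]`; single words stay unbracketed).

At the top level: head "merchant" (specifically "village jade falcon kiln merchant"); modifier "winter".
"village jade falcon kiln merchant" → head "merchant", modifier "village jade falcon kiln".
"village jade falcon kiln" → head "kiln" (specifically "falcon kiln"), modifier "village jade".
"village jade" → head "jade", modifier "village".
"falcon kiln" → head "kiln", modifier "falcon".
So the structure is [winter [[[village jade] [falcon kiln]] merchant]].

[winter [[[village jade] [falcon kiln]] merchant]]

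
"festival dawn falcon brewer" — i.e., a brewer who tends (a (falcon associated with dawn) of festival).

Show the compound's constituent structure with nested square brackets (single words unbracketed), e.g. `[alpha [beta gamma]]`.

At the top level: head "brewer"; modifier "festival dawn falcon".
Inside "festival dawn falcon": head "falcon" (specifically "dawn falcon"), modifier "festival".
Inside "dawn falcon": head "falcon", modifier "dawn".
Assembled: [[festival [dawn falcon]] brewer].

[[festival [dawn falcon]] brewer]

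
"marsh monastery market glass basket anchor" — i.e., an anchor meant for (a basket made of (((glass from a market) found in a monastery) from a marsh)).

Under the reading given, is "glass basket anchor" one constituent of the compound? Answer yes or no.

no

The top-level split is [marsh monastery market glass basket] [anchor]; the full structure is [[[marsh [monastery [market glass]]] basket] anchor].
"glass basket anchor" straddles a constituent boundary, so it is not a single unit.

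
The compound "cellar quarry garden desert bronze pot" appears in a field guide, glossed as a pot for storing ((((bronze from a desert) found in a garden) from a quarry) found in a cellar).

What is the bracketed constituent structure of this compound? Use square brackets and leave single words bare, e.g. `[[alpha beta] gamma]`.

Whole compound: head "pot", modifier "cellar quarry garden desert bronze".
Inside "cellar quarry garden desert bronze": head "bronze" (specifically "quarry garden desert bronze"), modifier "cellar".
Inside "quarry garden desert bronze": head "bronze" (specifically "garden desert bronze"), modifier "quarry".
Inside "garden desert bronze": head "bronze" (specifically "desert bronze"), modifier "garden".
Inside "desert bronze": head "bronze", modifier "desert".
Assembled: [[cellar [quarry [garden [desert bronze]]]] pot].

[[cellar [quarry [garden [desert bronze]]]] pot]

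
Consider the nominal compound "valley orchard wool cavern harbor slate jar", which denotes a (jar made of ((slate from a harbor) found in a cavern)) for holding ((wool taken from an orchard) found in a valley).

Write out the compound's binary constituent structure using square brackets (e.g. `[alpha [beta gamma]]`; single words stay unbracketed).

[[valley [orchard wool]] [[cavern [harbor slate]] jar]]

The outermost head in the paraphrase is "jar" (specifically "cavern harbor slate jar"), modified by "valley orchard wool".
Within "valley orchard wool", the head is "wool" (specifically "orchard wool") and the modifier is "valley".
Within "orchard wool", the head is "wool" and the modifier is "orchard".
Within "cavern harbor slate jar", the head is "jar" and the modifier is "cavern harbor slate".
Within "cavern harbor slate", the head is "slate" (specifically "harbor slate") and the modifier is "cavern".
Within "harbor slate", the head is "slate" and the modifier is "harbor".
Putting it together: [[valley [orchard wool]] [[cavern [harbor slate]] jar]].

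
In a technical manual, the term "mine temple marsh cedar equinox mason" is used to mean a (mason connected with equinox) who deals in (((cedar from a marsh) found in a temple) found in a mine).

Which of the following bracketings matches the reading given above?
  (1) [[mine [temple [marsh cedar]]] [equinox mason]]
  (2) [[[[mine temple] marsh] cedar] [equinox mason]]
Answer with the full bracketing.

[[mine [temple [marsh cedar]]] [equinox mason]]

The paraphrase's head is the "mason" part ("equinox mason"); its modifier is "mine temple marsh cedar".
That top-level split, carried through the inner groups, gives [[mine [temple [marsh cedar]]] [equinox mason]].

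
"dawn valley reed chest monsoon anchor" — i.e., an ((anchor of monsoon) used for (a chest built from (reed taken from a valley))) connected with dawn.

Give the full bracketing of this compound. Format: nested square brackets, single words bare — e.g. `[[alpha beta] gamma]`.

[dawn [[[valley reed] chest] [monsoon anchor]]]

Whole compound: head "anchor" (specifically "valley reed chest monsoon anchor"), modifier "dawn".
Within "valley reed chest monsoon anchor", the head is "anchor" (specifically "monsoon anchor") and the modifier is "valley reed chest".
Within "valley reed chest", the head is "chest" and the modifier is "valley reed".
Within "valley reed", the head is "reed" and the modifier is "valley".
Within "monsoon anchor", the head is "anchor" and the modifier is "monsoon".
Putting it together: [dawn [[[valley reed] chest] [monsoon anchor]]].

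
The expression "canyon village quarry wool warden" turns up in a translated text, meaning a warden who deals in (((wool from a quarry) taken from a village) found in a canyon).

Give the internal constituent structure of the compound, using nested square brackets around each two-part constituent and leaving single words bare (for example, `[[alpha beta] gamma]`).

At the top level: head "warden"; modifier "canyon village quarry wool".
"canyon village quarry wool" → head "wool" (specifically "village quarry wool"), modifier "canyon".
"village quarry wool" → head "wool" (specifically "quarry wool"), modifier "village".
"quarry wool" → head "wool", modifier "quarry".
So the structure is [[canyon [village [quarry wool]]] warden].

[[canyon [village [quarry wool]]] warden]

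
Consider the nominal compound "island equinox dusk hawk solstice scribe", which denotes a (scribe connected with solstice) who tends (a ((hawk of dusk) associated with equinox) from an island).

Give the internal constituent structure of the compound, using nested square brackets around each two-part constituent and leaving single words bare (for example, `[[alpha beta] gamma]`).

Overall it is a kind of scribe (specifically "solstice scribe"); the modifier is "island equinox dusk hawk".
"island equinox dusk hawk" → head "hawk" (specifically "equinox dusk hawk"), modifier "island".
"equinox dusk hawk" → head "hawk" (specifically "dusk hawk"), modifier "equinox".
"dusk hawk" → head "hawk", modifier "dusk".
"solstice scribe" → head "scribe", modifier "solstice".
Assembled: [[island [equinox [dusk hawk]]] [solstice scribe]].

[[island [equinox [dusk hawk]]] [solstice scribe]]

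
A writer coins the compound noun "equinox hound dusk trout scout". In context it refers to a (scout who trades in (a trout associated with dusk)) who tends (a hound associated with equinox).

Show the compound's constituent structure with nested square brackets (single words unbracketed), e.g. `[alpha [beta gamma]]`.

[[equinox hound] [[dusk trout] scout]]

The outermost head in the paraphrase is "scout" (specifically "dusk trout scout"), modified by "equinox hound".
"equinox hound" → head "hound", modifier "equinox".
"dusk trout scout" → head "scout", modifier "dusk trout".
"dusk trout" → head "trout", modifier "dusk".
So the structure is [[equinox hound] [[dusk trout] scout]].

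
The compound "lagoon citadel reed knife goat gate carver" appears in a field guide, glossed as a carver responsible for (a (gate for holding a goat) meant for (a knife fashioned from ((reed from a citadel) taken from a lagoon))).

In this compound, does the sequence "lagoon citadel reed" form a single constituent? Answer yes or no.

yes

The paraphrase groups the words so that "lagoon citadel reed" is one unit: it corresponds to a single parenthesized sub-phrase.
The full structure is [[[[lagoon [citadel reed]] knife] [goat gate]] carver], in which [lagoon citadel reed] is a constituent.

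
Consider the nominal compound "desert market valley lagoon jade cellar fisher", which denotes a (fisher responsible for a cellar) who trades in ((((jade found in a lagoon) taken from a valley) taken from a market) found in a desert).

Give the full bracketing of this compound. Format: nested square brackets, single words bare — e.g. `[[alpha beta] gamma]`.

The outermost head in the paraphrase is "fisher" (specifically "cellar fisher"), modified by "desert market valley lagoon jade".
Inside "desert market valley lagoon jade": head "jade" (specifically "market valley lagoon jade"), modifier "desert".
Inside "market valley lagoon jade": head "jade" (specifically "valley lagoon jade"), modifier "market".
Inside "valley lagoon jade": head "jade" (specifically "lagoon jade"), modifier "valley".
Inside "lagoon jade": head "jade", modifier "lagoon".
Inside "cellar fisher": head "fisher", modifier "cellar".
Putting it together: [[desert [market [valley [lagoon jade]]]] [cellar fisher]].

[[desert [market [valley [lagoon jade]]]] [cellar fisher]]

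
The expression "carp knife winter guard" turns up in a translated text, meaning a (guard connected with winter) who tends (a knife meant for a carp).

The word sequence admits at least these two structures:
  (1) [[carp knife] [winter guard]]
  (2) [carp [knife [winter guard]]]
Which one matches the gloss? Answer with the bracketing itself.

[[carp knife] [winter guard]]

The paraphrase's head is the "guard" part ("winter guard"); its modifier is "carp knife".
That top-level split, carried through the inner groups, gives [[carp knife] [winter guard]].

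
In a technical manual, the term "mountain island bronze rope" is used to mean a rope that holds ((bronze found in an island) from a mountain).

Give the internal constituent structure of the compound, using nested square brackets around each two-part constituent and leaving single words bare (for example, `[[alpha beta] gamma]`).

[[mountain [island bronze]] rope]

At the top level: head "rope"; modifier "mountain island bronze".
"mountain island bronze" → head "bronze" (specifically "island bronze"), modifier "mountain".
"island bronze" → head "bronze", modifier "island".
Putting it together: [[mountain [island bronze]] rope].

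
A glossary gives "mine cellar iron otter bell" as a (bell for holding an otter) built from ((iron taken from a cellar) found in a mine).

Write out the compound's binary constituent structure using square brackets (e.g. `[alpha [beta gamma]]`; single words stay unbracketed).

The outermost head in the paraphrase is "bell" (specifically "otter bell"), modified by "mine cellar iron".
Inside "mine cellar iron": head "iron" (specifically "cellar iron"), modifier "mine".
Inside "cellar iron": head "iron", modifier "cellar".
Inside "otter bell": head "bell", modifier "otter".
Putting it together: [[mine [cellar iron]] [otter bell]].

[[mine [cellar iron]] [otter bell]]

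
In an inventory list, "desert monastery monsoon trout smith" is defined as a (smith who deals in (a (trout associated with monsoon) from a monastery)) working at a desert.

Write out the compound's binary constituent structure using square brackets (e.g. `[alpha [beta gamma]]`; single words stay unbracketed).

Overall it is a kind of smith (specifically "monastery monsoon trout smith"); the modifier is "desert".
Within "monastery monsoon trout smith", the head is "smith" and the modifier is "monastery monsoon trout".
Within "monastery monsoon trout", the head is "trout" (specifically "monsoon trout") and the modifier is "monastery".
Within "monsoon trout", the head is "trout" and the modifier is "monsoon".
Assembled: [desert [[monastery [monsoon trout]] smith]].

[desert [[monastery [monsoon trout]] smith]]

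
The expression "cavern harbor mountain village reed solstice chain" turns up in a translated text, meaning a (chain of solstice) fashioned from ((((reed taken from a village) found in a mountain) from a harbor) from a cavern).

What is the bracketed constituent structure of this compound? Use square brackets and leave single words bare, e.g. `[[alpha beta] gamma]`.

Whole compound: head "chain" (specifically "solstice chain"), modifier "cavern harbor mountain village reed".
Within "cavern harbor mountain village reed", the head is "reed" (specifically "harbor mountain village reed") and the modifier is "cavern".
Within "harbor mountain village reed", the head is "reed" (specifically "mountain village reed") and the modifier is "harbor".
Within "mountain village reed", the head is "reed" (specifically "village reed") and the modifier is "mountain".
Within "village reed", the head is "reed" and the modifier is "village".
Within "solstice chain", the head is "chain" and the modifier is "solstice".
Putting it together: [[cavern [harbor [mountain [village reed]]]] [solstice chain]].

[[cavern [harbor [mountain [village reed]]]] [solstice chain]]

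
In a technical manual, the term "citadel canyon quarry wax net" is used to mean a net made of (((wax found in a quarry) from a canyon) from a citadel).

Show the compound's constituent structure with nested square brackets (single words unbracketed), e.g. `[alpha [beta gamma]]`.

At the top level: head "net"; modifier "citadel canyon quarry wax".
Inside "citadel canyon quarry wax": head "wax" (specifically "canyon quarry wax"), modifier "citadel".
Inside "canyon quarry wax": head "wax" (specifically "quarry wax"), modifier "canyon".
Inside "quarry wax": head "wax", modifier "quarry".
So the structure is [[citadel [canyon [quarry wax]]] net].

[[citadel [canyon [quarry wax]]] net]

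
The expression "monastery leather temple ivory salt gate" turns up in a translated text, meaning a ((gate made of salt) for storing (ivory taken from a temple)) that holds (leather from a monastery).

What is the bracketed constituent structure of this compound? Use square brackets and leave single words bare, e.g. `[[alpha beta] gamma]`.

Whole compound: head "gate" (specifically "temple ivory salt gate"), modifier "monastery leather".
Inside "monastery leather": head "leather", modifier "monastery".
Inside "temple ivory salt gate": head "gate" (specifically "salt gate"), modifier "temple ivory".
Inside "temple ivory": head "ivory", modifier "temple".
Inside "salt gate": head "gate", modifier "salt".
Putting it together: [[monastery leather] [[temple ivory] [salt gate]]].

[[monastery leather] [[temple ivory] [salt gate]]]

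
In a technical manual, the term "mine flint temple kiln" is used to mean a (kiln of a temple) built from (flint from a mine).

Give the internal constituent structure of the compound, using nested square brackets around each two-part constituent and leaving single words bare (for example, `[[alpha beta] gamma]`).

Overall it is a kind of kiln (specifically "temple kiln"); the modifier is "mine flint".
Within "mine flint", the head is "flint" and the modifier is "mine".
Within "temple kiln", the head is "kiln" and the modifier is "temple".
Putting it together: [[mine flint] [temple kiln]].

[[mine flint] [temple kiln]]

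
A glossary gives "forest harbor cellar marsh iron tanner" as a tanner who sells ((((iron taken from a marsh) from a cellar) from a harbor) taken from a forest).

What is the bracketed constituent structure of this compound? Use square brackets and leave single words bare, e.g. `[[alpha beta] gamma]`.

At the top level: head "tanner"; modifier "forest harbor cellar marsh iron".
Within "forest harbor cellar marsh iron", the head is "iron" (specifically "harbor cellar marsh iron") and the modifier is "forest".
Within "harbor cellar marsh iron", the head is "iron" (specifically "cellar marsh iron") and the modifier is "harbor".
Within "cellar marsh iron", the head is "iron" (specifically "marsh iron") and the modifier is "cellar".
Within "marsh iron", the head is "iron" and the modifier is "marsh".
So the structure is [[forest [harbor [cellar [marsh iron]]]] tanner].

[[forest [harbor [cellar [marsh iron]]]] tanner]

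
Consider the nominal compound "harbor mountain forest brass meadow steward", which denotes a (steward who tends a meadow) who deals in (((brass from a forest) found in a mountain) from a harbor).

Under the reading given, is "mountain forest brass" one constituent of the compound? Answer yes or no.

yes

The paraphrase groups the words so that "mountain forest brass" is one unit: it corresponds to a single parenthesized sub-phrase.
The full structure is [[harbor [mountain [forest brass]]] [meadow steward]], in which [mountain forest brass] is a constituent.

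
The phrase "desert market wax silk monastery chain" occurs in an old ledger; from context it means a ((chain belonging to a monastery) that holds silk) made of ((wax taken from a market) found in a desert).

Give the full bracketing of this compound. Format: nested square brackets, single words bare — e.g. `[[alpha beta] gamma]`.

[[desert [market wax]] [silk [monastery chain]]]

The outermost head in the paraphrase is "chain" (specifically "silk monastery chain"), modified by "desert market wax".
"desert market wax" → head "wax" (specifically "market wax"), modifier "desert".
"market wax" → head "wax", modifier "market".
"silk monastery chain" → head "chain" (specifically "monastery chain"), modifier "silk".
"monastery chain" → head "chain", modifier "monastery".
So the structure is [[desert [market wax]] [silk [monastery chain]]].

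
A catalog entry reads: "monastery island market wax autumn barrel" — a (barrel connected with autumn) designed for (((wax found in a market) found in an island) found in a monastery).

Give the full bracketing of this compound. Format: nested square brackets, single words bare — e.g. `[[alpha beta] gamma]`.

At the top level: head "barrel" (specifically "autumn barrel"); modifier "monastery island market wax".
Within "monastery island market wax", the head is "wax" (specifically "island market wax") and the modifier is "monastery".
Within "island market wax", the head is "wax" (specifically "market wax") and the modifier is "island".
Within "market wax", the head is "wax" and the modifier is "market".
Within "autumn barrel", the head is "barrel" and the modifier is "autumn".
So the structure is [[monastery [island [market wax]]] [autumn barrel]].

[[monastery [island [market wax]]] [autumn barrel]]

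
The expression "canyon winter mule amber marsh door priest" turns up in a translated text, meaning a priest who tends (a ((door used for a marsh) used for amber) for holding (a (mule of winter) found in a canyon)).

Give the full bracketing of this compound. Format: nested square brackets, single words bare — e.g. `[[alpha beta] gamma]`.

Overall it is a kind of priest; the modifier is "canyon winter mule amber marsh door".
"canyon winter mule amber marsh door" → head "door" (specifically "amber marsh door"), modifier "canyon winter mule".
"canyon winter mule" → head "mule" (specifically "winter mule"), modifier "canyon".
"winter mule" → head "mule", modifier "winter".
"amber marsh door" → head "door" (specifically "marsh door"), modifier "amber".
"marsh door" → head "door", modifier "marsh".
So the structure is [[[canyon [winter mule]] [amber [marsh door]]] priest].

[[[canyon [winter mule]] [amber [marsh door]]] priest]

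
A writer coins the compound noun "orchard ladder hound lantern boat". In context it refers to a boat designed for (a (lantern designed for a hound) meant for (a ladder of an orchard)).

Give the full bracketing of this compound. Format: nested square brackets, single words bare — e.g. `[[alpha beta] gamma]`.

The outermost head in the paraphrase is "boat", modified by "orchard ladder hound lantern".
Within "orchard ladder hound lantern", the head is "lantern" (specifically "hound lantern") and the modifier is "orchard ladder".
Within "orchard ladder", the head is "ladder" and the modifier is "orchard".
Within "hound lantern", the head is "lantern" and the modifier is "hound".
Assembled: [[[orchard ladder] [hound lantern]] boat].

[[[orchard ladder] [hound lantern]] boat]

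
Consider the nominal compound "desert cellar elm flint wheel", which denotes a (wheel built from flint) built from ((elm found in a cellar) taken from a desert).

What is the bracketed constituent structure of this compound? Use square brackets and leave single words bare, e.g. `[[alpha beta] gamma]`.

Overall it is a kind of wheel (specifically "flint wheel"); the modifier is "desert cellar elm".
Inside "desert cellar elm": head "elm" (specifically "cellar elm"), modifier "desert".
Inside "cellar elm": head "elm", modifier "cellar".
Inside "flint wheel": head "wheel", modifier "flint".
Assembled: [[desert [cellar elm]] [flint wheel]].

[[desert [cellar elm]] [flint wheel]]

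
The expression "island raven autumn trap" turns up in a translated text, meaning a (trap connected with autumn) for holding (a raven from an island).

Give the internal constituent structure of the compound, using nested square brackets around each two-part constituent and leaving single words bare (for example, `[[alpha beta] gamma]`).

[[island raven] [autumn trap]]

Overall it is a kind of trap (specifically "autumn trap"); the modifier is "island raven".
"island raven" → head "raven", modifier "island".
"autumn trap" → head "trap", modifier "autumn".
Putting it together: [[island raven] [autumn trap]].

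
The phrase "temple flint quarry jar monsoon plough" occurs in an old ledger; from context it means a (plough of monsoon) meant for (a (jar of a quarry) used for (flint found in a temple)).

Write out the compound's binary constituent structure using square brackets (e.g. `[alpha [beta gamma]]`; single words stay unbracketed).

[[[temple flint] [quarry jar]] [monsoon plough]]

Overall it is a kind of plough (specifically "monsoon plough"); the modifier is "temple flint quarry jar".
Within "temple flint quarry jar", the head is "jar" (specifically "quarry jar") and the modifier is "temple flint".
Within "temple flint", the head is "flint" and the modifier is "temple".
Within "quarry jar", the head is "jar" and the modifier is "quarry".
Within "monsoon plough", the head is "plough" and the modifier is "monsoon".
Assembled: [[[temple flint] [quarry jar]] [monsoon plough]].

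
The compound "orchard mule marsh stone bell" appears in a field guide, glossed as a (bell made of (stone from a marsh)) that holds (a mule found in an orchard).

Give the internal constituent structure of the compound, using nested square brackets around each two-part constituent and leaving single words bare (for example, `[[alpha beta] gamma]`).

At the top level: head "bell" (specifically "marsh stone bell"); modifier "orchard mule".
"orchard mule" → head "mule", modifier "orchard".
"marsh stone bell" → head "bell", modifier "marsh stone".
"marsh stone" → head "stone", modifier "marsh".
Putting it together: [[orchard mule] [[marsh stone] bell]].

[[orchard mule] [[marsh stone] bell]]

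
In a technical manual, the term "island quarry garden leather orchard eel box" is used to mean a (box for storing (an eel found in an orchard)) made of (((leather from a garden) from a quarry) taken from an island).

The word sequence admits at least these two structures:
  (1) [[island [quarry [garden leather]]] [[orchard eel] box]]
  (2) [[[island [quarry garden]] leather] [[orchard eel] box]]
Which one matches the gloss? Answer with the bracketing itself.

The paraphrase's head is the "box" part ("orchard eel box"); its modifier is "island quarry garden leather".
That top-level split, carried through the inner groups, gives [[island [quarry [garden leather]]] [[orchard eel] box]].

[[island [quarry [garden leather]]] [[orchard eel] box]]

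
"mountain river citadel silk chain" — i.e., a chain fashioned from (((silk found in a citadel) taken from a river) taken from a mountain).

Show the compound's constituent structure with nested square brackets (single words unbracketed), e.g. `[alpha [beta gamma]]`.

[[mountain [river [citadel silk]]] chain]

The outermost head in the paraphrase is "chain", modified by "mountain river citadel silk".
"mountain river citadel silk" → head "silk" (specifically "river citadel silk"), modifier "mountain".
"river citadel silk" → head "silk" (specifically "citadel silk"), modifier "river".
"citadel silk" → head "silk", modifier "citadel".
Putting it together: [[mountain [river [citadel silk]]] chain].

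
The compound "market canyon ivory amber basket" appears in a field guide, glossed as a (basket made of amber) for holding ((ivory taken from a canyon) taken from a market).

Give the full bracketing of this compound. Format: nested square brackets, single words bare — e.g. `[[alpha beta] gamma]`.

[[market [canyon ivory]] [amber basket]]

The outermost head in the paraphrase is "basket" (specifically "amber basket"), modified by "market canyon ivory".
Inside "market canyon ivory": head "ivory" (specifically "canyon ivory"), modifier "market".
Inside "canyon ivory": head "ivory", modifier "canyon".
Inside "amber basket": head "basket", modifier "amber".
Putting it together: [[market [canyon ivory]] [amber basket]].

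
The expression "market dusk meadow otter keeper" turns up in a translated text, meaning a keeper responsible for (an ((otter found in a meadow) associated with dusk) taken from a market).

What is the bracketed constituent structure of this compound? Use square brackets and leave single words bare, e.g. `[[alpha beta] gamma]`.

[[market [dusk [meadow otter]]] keeper]

Whole compound: head "keeper", modifier "market dusk meadow otter".
"market dusk meadow otter" → head "otter" (specifically "dusk meadow otter"), modifier "market".
"dusk meadow otter" → head "otter" (specifically "meadow otter"), modifier "dusk".
"meadow otter" → head "otter", modifier "meadow".
Putting it together: [[market [dusk [meadow otter]]] keeper].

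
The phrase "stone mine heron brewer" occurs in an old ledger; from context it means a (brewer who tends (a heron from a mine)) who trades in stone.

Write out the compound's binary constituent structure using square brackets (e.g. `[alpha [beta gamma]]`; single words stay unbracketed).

At the top level: head "brewer" (specifically "mine heron brewer"); modifier "stone".
Within "mine heron brewer", the head is "brewer" and the modifier is "mine heron".
Within "mine heron", the head is "heron" and the modifier is "mine".
Putting it together: [stone [[mine heron] brewer]].

[stone [[mine heron] brewer]]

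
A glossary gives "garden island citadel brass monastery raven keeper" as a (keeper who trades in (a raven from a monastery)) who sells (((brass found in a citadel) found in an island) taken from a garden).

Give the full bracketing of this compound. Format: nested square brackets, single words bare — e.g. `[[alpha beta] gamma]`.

[[garden [island [citadel brass]]] [[monastery raven] keeper]]

Overall it is a kind of keeper (specifically "monastery raven keeper"); the modifier is "garden island citadel brass".
Within "garden island citadel brass", the head is "brass" (specifically "island citadel brass") and the modifier is "garden".
Within "island citadel brass", the head is "brass" (specifically "citadel brass") and the modifier is "island".
Within "citadel brass", the head is "brass" and the modifier is "citadel".
Within "monastery raven keeper", the head is "keeper" and the modifier is "monastery raven".
Within "monastery raven", the head is "raven" and the modifier is "monastery".
So the structure is [[garden [island [citadel brass]]] [[monastery raven] keeper]].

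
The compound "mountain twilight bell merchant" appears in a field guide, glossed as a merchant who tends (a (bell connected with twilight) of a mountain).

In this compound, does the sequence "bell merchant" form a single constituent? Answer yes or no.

The top-level split is [mountain twilight bell] [merchant]; the full structure is [[mountain [twilight bell]] merchant].
"bell merchant" straddles a constituent boundary, so it is not a single unit.

no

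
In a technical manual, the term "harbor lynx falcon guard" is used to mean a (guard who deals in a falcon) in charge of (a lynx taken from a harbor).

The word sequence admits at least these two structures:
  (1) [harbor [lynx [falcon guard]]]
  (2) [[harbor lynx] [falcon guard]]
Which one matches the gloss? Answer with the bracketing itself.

The paraphrase's head is the "guard" part ("falcon guard"); its modifier is "harbor lynx".
That top-level split, carried through the inner groups, gives [[harbor lynx] [falcon guard]].

[[harbor lynx] [falcon guard]]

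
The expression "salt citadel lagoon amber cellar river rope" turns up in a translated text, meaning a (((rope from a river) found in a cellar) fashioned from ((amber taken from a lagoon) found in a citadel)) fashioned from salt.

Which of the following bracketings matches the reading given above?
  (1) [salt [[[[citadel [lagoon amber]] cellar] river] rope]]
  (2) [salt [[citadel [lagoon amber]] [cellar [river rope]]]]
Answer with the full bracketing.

The paraphrase's head is the "rope" part ("citadel lagoon amber cellar river rope"); its modifier is "salt".
That top-level split, carried through the inner groups, gives [salt [[citadel [lagoon amber]] [cellar [river rope]]]].

[salt [[citadel [lagoon amber]] [cellar [river rope]]]]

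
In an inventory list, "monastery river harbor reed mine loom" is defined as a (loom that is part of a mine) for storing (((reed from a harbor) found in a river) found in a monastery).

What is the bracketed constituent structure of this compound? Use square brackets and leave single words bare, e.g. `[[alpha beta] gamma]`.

[[monastery [river [harbor reed]]] [mine loom]]

At the top level: head "loom" (specifically "mine loom"); modifier "monastery river harbor reed".
Within "monastery river harbor reed", the head is "reed" (specifically "river harbor reed") and the modifier is "monastery".
Within "river harbor reed", the head is "reed" (specifically "harbor reed") and the modifier is "river".
Within "harbor reed", the head is "reed" and the modifier is "harbor".
Within "mine loom", the head is "loom" and the modifier is "mine".
Putting it together: [[monastery [river [harbor reed]]] [mine loom]].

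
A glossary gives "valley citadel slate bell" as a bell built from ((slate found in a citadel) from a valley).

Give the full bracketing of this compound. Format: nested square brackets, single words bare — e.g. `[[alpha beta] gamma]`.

[[valley [citadel slate]] bell]

Whole compound: head "bell", modifier "valley citadel slate".
Inside "valley citadel slate": head "slate" (specifically "citadel slate"), modifier "valley".
Inside "citadel slate": head "slate", modifier "citadel".
Putting it together: [[valley [citadel slate]] bell].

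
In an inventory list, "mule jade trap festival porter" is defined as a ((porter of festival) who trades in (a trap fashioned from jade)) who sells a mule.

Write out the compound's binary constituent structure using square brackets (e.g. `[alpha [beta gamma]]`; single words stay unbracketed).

[mule [[jade trap] [festival porter]]]

The outermost head in the paraphrase is "porter" (specifically "jade trap festival porter"), modified by "mule".
"jade trap festival porter" → head "porter" (specifically "festival porter"), modifier "jade trap".
"jade trap" → head "trap", modifier "jade".
"festival porter" → head "porter", modifier "festival".
So the structure is [mule [[jade trap] [festival porter]]].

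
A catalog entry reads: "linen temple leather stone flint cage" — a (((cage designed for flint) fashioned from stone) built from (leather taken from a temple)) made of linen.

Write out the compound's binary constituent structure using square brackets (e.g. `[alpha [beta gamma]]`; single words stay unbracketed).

[linen [[temple leather] [stone [flint cage]]]]

Overall it is a kind of cage (specifically "temple leather stone flint cage"); the modifier is "linen".
Inside "temple leather stone flint cage": head "cage" (specifically "stone flint cage"), modifier "temple leather".
Inside "temple leather": head "leather", modifier "temple".
Inside "stone flint cage": head "cage" (specifically "flint cage"), modifier "stone".
Inside "flint cage": head "cage", modifier "flint".
Assembled: [linen [[temple leather] [stone [flint cage]]]].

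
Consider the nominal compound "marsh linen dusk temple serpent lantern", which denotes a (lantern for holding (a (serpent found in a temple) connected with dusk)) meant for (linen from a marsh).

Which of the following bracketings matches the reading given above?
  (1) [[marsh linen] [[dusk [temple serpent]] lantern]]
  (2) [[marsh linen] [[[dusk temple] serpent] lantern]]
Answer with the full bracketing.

The paraphrase's head is the "lantern" part ("dusk temple serpent lantern"); its modifier is "marsh linen".
That top-level split, carried through the inner groups, gives [[marsh linen] [[dusk [temple serpent]] lantern]].

[[marsh linen] [[dusk [temple serpent]] lantern]]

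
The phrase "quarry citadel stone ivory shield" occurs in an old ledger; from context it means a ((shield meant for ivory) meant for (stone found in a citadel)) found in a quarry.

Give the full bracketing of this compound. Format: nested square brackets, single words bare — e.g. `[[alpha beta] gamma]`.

Whole compound: head "shield" (specifically "citadel stone ivory shield"), modifier "quarry".
"citadel stone ivory shield" → head "shield" (specifically "ivory shield"), modifier "citadel stone".
"citadel stone" → head "stone", modifier "citadel".
"ivory shield" → head "shield", modifier "ivory".
Putting it together: [quarry [[citadel stone] [ivory shield]]].

[quarry [[citadel stone] [ivory shield]]]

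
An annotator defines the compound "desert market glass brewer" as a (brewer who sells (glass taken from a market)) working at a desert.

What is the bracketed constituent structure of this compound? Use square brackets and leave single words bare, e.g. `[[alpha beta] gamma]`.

[desert [[market glass] brewer]]

At the top level: head "brewer" (specifically "market glass brewer"); modifier "desert".
Inside "market glass brewer": head "brewer", modifier "market glass".
Inside "market glass": head "glass", modifier "market".
So the structure is [desert [[market glass] brewer]].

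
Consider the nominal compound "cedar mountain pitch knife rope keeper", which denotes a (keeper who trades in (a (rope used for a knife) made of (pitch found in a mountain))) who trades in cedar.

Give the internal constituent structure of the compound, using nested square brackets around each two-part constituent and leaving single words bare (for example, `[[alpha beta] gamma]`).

[cedar [[[mountain pitch] [knife rope]] keeper]]

Overall it is a kind of keeper (specifically "mountain pitch knife rope keeper"); the modifier is "cedar".
"mountain pitch knife rope keeper" → head "keeper", modifier "mountain pitch knife rope".
"mountain pitch knife rope" → head "rope" (specifically "knife rope"), modifier "mountain pitch".
"mountain pitch" → head "pitch", modifier "mountain".
"knife rope" → head "rope", modifier "knife".
Putting it together: [cedar [[[mountain pitch] [knife rope]] keeper]].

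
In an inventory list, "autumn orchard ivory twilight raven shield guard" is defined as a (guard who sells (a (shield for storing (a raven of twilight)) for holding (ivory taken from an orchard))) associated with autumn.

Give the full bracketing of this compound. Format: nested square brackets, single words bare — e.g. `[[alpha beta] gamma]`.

Whole compound: head "guard" (specifically "orchard ivory twilight raven shield guard"), modifier "autumn".
Inside "orchard ivory twilight raven shield guard": head "guard", modifier "orchard ivory twilight raven shield".
Inside "orchard ivory twilight raven shield": head "shield" (specifically "twilight raven shield"), modifier "orchard ivory".
Inside "orchard ivory": head "ivory", modifier "orchard".
Inside "twilight raven shield": head "shield", modifier "twilight raven".
Inside "twilight raven": head "raven", modifier "twilight".
Putting it together: [autumn [[[orchard ivory] [[twilight raven] shield]] guard]].

[autumn [[[orchard ivory] [[twilight raven] shield]] guard]]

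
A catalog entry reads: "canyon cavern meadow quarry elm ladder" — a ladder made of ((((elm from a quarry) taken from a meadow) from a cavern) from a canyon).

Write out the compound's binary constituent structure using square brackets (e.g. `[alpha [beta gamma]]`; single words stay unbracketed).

Whole compound: head "ladder", modifier "canyon cavern meadow quarry elm".
Within "canyon cavern meadow quarry elm", the head is "elm" (specifically "cavern meadow quarry elm") and the modifier is "canyon".
Within "cavern meadow quarry elm", the head is "elm" (specifically "meadow quarry elm") and the modifier is "cavern".
Within "meadow quarry elm", the head is "elm" (specifically "quarry elm") and the modifier is "meadow".
Within "quarry elm", the head is "elm" and the modifier is "quarry".
So the structure is [[canyon [cavern [meadow [quarry elm]]]] ladder].

[[canyon [cavern [meadow [quarry elm]]]] ladder]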